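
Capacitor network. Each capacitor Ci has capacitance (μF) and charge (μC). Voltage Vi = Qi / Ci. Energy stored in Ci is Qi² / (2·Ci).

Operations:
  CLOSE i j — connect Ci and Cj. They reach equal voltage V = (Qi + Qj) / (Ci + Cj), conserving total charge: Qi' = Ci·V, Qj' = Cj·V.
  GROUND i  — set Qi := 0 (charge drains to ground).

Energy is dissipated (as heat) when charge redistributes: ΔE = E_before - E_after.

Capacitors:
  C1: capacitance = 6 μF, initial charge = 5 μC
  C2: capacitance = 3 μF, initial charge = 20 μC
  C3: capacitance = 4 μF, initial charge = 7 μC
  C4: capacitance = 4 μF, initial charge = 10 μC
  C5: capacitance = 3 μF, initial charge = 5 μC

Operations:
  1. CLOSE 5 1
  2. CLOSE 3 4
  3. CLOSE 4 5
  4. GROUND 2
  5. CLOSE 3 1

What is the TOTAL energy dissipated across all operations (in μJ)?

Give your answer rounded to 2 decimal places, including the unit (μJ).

Answer: 70.04 μJ

Derivation:
Initial: C1(6μF, Q=5μC, V=0.83V), C2(3μF, Q=20μC, V=6.67V), C3(4μF, Q=7μC, V=1.75V), C4(4μF, Q=10μC, V=2.50V), C5(3μF, Q=5μC, V=1.67V)
Op 1: CLOSE 5-1: Q_total=10.00, C_total=9.00, V=1.11; Q5=3.33, Q1=6.67; dissipated=0.694
Op 2: CLOSE 3-4: Q_total=17.00, C_total=8.00, V=2.12; Q3=8.50, Q4=8.50; dissipated=0.562
Op 3: CLOSE 4-5: Q_total=11.83, C_total=7.00, V=1.69; Q4=6.76, Q5=5.07; dissipated=0.881
Op 4: GROUND 2: Q2=0; energy lost=66.667
Op 5: CLOSE 3-1: Q_total=15.17, C_total=10.00, V=1.52; Q3=6.07, Q1=9.10; dissipated=1.234
Total dissipated: 70.038 μJ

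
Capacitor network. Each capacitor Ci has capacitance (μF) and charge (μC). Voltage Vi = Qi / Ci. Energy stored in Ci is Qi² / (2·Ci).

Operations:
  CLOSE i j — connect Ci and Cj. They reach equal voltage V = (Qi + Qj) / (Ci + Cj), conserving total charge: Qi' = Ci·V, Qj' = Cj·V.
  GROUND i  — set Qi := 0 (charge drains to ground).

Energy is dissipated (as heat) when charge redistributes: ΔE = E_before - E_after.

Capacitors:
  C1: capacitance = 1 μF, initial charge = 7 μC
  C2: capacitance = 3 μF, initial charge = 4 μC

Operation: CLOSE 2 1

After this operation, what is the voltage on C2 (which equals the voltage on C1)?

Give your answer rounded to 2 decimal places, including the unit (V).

Answer: 2.75 V

Derivation:
Initial: C1(1μF, Q=7μC, V=7.00V), C2(3μF, Q=4μC, V=1.33V)
Op 1: CLOSE 2-1: Q_total=11.00, C_total=4.00, V=2.75; Q2=8.25, Q1=2.75; dissipated=12.042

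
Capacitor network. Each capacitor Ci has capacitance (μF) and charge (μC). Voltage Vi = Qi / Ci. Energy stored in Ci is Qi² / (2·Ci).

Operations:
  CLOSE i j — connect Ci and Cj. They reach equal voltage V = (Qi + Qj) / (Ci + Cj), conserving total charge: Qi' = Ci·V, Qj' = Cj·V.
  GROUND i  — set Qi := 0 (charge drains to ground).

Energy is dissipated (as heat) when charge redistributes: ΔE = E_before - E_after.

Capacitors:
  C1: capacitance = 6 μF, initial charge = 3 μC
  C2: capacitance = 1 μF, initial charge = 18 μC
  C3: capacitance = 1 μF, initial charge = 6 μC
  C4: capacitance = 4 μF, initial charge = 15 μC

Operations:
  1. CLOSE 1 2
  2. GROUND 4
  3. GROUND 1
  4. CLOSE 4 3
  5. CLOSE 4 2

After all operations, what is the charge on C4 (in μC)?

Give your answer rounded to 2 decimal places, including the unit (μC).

Initial: C1(6μF, Q=3μC, V=0.50V), C2(1μF, Q=18μC, V=18.00V), C3(1μF, Q=6μC, V=6.00V), C4(4μF, Q=15μC, V=3.75V)
Op 1: CLOSE 1-2: Q_total=21.00, C_total=7.00, V=3.00; Q1=18.00, Q2=3.00; dissipated=131.250
Op 2: GROUND 4: Q4=0; energy lost=28.125
Op 3: GROUND 1: Q1=0; energy lost=27.000
Op 4: CLOSE 4-3: Q_total=6.00, C_total=5.00, V=1.20; Q4=4.80, Q3=1.20; dissipated=14.400
Op 5: CLOSE 4-2: Q_total=7.80, C_total=5.00, V=1.56; Q4=6.24, Q2=1.56; dissipated=1.296
Final charges: Q1=0.00, Q2=1.56, Q3=1.20, Q4=6.24

Answer: 6.24 μC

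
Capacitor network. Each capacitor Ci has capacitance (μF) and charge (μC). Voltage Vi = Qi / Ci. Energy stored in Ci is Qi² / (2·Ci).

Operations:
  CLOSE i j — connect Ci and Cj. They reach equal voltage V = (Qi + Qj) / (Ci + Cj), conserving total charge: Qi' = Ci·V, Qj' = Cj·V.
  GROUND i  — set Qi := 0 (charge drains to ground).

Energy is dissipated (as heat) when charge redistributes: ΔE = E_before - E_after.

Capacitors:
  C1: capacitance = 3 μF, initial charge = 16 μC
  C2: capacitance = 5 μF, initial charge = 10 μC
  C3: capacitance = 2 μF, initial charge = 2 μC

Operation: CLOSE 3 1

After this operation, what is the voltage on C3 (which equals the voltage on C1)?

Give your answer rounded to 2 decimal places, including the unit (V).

Answer: 3.60 V

Derivation:
Initial: C1(3μF, Q=16μC, V=5.33V), C2(5μF, Q=10μC, V=2.00V), C3(2μF, Q=2μC, V=1.00V)
Op 1: CLOSE 3-1: Q_total=18.00, C_total=5.00, V=3.60; Q3=7.20, Q1=10.80; dissipated=11.267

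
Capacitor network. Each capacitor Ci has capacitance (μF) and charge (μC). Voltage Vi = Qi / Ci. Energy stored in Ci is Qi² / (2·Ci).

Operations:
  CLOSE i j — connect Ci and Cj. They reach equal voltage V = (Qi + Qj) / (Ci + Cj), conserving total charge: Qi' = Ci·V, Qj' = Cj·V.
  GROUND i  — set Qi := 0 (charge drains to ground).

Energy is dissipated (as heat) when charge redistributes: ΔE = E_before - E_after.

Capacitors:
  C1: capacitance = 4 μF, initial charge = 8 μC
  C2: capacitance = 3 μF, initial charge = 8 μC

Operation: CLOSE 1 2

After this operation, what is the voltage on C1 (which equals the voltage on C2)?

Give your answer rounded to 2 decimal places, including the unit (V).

Initial: C1(4μF, Q=8μC, V=2.00V), C2(3μF, Q=8μC, V=2.67V)
Op 1: CLOSE 1-2: Q_total=16.00, C_total=7.00, V=2.29; Q1=9.14, Q2=6.86; dissipated=0.381

Answer: 2.29 V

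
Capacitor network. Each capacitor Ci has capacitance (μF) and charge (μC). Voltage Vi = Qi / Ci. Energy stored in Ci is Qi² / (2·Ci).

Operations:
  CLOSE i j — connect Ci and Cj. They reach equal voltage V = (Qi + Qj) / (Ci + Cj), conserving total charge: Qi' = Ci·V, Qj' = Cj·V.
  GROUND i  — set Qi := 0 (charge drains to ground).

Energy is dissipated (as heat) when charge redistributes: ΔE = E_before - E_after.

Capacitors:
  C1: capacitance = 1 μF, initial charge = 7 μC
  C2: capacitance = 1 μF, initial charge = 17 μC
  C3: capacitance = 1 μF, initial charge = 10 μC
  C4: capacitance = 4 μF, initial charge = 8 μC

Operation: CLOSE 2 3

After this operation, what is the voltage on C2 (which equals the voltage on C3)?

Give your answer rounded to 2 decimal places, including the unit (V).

Answer: 13.50 V

Derivation:
Initial: C1(1μF, Q=7μC, V=7.00V), C2(1μF, Q=17μC, V=17.00V), C3(1μF, Q=10μC, V=10.00V), C4(4μF, Q=8μC, V=2.00V)
Op 1: CLOSE 2-3: Q_total=27.00, C_total=2.00, V=13.50; Q2=13.50, Q3=13.50; dissipated=12.250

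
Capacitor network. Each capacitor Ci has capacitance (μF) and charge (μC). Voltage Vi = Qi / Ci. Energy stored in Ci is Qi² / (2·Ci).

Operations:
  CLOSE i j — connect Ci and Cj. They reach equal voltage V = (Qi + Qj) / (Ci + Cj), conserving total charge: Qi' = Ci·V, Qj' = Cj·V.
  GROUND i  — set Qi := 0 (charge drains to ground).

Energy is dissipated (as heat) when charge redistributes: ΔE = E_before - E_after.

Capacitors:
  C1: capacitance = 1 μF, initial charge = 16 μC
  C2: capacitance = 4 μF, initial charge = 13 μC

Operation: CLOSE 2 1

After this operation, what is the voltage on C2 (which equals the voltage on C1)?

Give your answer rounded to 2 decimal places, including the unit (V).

Answer: 5.80 V

Derivation:
Initial: C1(1μF, Q=16μC, V=16.00V), C2(4μF, Q=13μC, V=3.25V)
Op 1: CLOSE 2-1: Q_total=29.00, C_total=5.00, V=5.80; Q2=23.20, Q1=5.80; dissipated=65.025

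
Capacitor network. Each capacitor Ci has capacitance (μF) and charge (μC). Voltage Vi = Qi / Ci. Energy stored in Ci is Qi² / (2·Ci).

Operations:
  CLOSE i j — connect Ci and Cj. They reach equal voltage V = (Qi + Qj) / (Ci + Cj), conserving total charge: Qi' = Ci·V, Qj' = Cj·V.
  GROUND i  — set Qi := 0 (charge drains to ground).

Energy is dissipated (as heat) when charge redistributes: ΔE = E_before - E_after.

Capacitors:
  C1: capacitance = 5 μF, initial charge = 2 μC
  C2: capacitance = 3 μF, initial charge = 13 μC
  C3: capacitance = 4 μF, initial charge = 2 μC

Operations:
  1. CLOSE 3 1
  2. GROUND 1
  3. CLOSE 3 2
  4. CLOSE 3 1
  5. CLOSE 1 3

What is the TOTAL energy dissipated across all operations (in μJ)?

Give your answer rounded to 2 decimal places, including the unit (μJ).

Initial: C1(5μF, Q=2μC, V=0.40V), C2(3μF, Q=13μC, V=4.33V), C3(4μF, Q=2μC, V=0.50V)
Op 1: CLOSE 3-1: Q_total=4.00, C_total=9.00, V=0.44; Q3=1.78, Q1=2.22; dissipated=0.011
Op 2: GROUND 1: Q1=0; energy lost=0.494
Op 3: CLOSE 3-2: Q_total=14.78, C_total=7.00, V=2.11; Q3=8.44, Q2=6.33; dissipated=12.963
Op 4: CLOSE 3-1: Q_total=8.44, C_total=9.00, V=0.94; Q3=3.75, Q1=4.69; dissipated=4.952
Op 5: CLOSE 1-3: Q_total=8.44, C_total=9.00, V=0.94; Q1=4.69, Q3=3.75; dissipated=0.000
Total dissipated: 18.420 μJ

Answer: 18.42 μJ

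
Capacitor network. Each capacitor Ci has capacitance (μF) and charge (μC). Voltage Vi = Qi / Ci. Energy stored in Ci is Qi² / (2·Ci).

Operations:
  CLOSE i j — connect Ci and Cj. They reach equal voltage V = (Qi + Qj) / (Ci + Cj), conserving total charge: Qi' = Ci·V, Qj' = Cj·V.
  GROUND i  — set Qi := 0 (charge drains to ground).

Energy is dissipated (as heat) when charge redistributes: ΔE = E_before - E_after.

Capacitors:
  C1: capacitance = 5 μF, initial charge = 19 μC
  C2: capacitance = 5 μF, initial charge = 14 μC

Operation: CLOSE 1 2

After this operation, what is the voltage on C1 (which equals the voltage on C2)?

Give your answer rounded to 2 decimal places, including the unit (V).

Initial: C1(5μF, Q=19μC, V=3.80V), C2(5μF, Q=14μC, V=2.80V)
Op 1: CLOSE 1-2: Q_total=33.00, C_total=10.00, V=3.30; Q1=16.50, Q2=16.50; dissipated=1.250

Answer: 3.30 V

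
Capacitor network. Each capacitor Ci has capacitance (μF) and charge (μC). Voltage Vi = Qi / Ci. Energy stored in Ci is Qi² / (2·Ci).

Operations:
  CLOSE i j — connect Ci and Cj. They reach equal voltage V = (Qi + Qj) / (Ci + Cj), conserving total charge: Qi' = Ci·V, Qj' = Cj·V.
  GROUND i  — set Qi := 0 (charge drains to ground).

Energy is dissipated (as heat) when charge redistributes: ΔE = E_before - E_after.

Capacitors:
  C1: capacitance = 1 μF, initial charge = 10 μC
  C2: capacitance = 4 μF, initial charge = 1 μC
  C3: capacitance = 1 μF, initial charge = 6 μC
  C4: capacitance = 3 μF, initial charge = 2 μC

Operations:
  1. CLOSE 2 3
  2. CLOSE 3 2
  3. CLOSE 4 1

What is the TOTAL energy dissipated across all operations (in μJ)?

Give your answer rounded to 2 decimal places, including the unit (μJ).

Initial: C1(1μF, Q=10μC, V=10.00V), C2(4μF, Q=1μC, V=0.25V), C3(1μF, Q=6μC, V=6.00V), C4(3μF, Q=2μC, V=0.67V)
Op 1: CLOSE 2-3: Q_total=7.00, C_total=5.00, V=1.40; Q2=5.60, Q3=1.40; dissipated=13.225
Op 2: CLOSE 3-2: Q_total=7.00, C_total=5.00, V=1.40; Q3=1.40, Q2=5.60; dissipated=0.000
Op 3: CLOSE 4-1: Q_total=12.00, C_total=4.00, V=3.00; Q4=9.00, Q1=3.00; dissipated=32.667
Total dissipated: 45.892 μJ

Answer: 45.89 μJ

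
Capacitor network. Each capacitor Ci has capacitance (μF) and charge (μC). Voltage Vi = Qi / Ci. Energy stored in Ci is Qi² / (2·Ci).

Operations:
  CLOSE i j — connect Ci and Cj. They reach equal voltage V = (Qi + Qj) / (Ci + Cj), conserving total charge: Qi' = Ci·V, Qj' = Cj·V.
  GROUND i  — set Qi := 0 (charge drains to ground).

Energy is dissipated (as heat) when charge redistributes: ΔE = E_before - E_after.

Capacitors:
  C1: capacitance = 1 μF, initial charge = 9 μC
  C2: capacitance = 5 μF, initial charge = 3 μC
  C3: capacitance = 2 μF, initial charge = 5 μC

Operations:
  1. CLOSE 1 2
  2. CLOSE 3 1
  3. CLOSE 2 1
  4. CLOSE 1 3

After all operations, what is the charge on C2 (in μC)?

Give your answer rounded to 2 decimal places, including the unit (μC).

Initial: C1(1μF, Q=9μC, V=9.00V), C2(5μF, Q=3μC, V=0.60V), C3(2μF, Q=5μC, V=2.50V)
Op 1: CLOSE 1-2: Q_total=12.00, C_total=6.00, V=2.00; Q1=2.00, Q2=10.00; dissipated=29.400
Op 2: CLOSE 3-1: Q_total=7.00, C_total=3.00, V=2.33; Q3=4.67, Q1=2.33; dissipated=0.083
Op 3: CLOSE 2-1: Q_total=12.33, C_total=6.00, V=2.06; Q2=10.28, Q1=2.06; dissipated=0.046
Op 4: CLOSE 1-3: Q_total=6.72, C_total=3.00, V=2.24; Q1=2.24, Q3=4.48; dissipated=0.026
Final charges: Q1=2.24, Q2=10.28, Q3=4.48

Answer: 10.28 μC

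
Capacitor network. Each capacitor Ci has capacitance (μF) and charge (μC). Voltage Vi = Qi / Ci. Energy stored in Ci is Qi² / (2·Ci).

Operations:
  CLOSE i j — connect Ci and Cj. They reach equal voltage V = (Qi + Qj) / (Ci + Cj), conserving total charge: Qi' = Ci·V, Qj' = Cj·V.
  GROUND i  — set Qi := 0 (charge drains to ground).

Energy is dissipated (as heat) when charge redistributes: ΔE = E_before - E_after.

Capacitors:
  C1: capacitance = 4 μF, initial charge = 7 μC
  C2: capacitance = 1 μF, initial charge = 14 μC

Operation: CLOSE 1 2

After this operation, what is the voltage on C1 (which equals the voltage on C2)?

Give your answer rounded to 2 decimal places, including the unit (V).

Answer: 4.20 V

Derivation:
Initial: C1(4μF, Q=7μC, V=1.75V), C2(1μF, Q=14μC, V=14.00V)
Op 1: CLOSE 1-2: Q_total=21.00, C_total=5.00, V=4.20; Q1=16.80, Q2=4.20; dissipated=60.025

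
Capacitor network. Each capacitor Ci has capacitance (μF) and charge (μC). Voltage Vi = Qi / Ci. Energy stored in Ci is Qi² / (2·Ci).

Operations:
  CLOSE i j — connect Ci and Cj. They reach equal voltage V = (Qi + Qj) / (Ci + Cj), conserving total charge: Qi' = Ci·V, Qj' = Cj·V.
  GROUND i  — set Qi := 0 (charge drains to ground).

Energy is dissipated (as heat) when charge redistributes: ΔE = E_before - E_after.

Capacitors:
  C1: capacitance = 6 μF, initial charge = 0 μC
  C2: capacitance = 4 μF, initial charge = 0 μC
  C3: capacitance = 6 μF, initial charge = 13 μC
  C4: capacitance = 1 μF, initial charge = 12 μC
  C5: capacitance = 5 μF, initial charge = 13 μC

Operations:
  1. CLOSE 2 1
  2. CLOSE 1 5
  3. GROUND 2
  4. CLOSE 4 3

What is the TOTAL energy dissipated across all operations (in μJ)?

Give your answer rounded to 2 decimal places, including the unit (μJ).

Answer: 50.66 μJ

Derivation:
Initial: C1(6μF, Q=0μC, V=0.00V), C2(4μF, Q=0μC, V=0.00V), C3(6μF, Q=13μC, V=2.17V), C4(1μF, Q=12μC, V=12.00V), C5(5μF, Q=13μC, V=2.60V)
Op 1: CLOSE 2-1: Q_total=0.00, C_total=10.00, V=0.00; Q2=0.00, Q1=0.00; dissipated=0.000
Op 2: CLOSE 1-5: Q_total=13.00, C_total=11.00, V=1.18; Q1=7.09, Q5=5.91; dissipated=9.218
Op 3: GROUND 2: Q2=0; energy lost=0.000
Op 4: CLOSE 4-3: Q_total=25.00, C_total=7.00, V=3.57; Q4=3.57, Q3=21.43; dissipated=41.440
Total dissipated: 50.659 μJ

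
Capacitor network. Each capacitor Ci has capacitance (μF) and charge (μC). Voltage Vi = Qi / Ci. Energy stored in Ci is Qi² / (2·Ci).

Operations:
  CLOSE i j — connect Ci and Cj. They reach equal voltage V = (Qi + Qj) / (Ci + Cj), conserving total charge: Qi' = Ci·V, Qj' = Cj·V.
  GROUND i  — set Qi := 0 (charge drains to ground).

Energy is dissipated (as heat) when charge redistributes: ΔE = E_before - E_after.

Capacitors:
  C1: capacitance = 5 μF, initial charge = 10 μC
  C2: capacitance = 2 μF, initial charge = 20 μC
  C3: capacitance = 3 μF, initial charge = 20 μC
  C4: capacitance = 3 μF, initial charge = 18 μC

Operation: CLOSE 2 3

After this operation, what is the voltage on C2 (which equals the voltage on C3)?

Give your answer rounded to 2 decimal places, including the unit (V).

Initial: C1(5μF, Q=10μC, V=2.00V), C2(2μF, Q=20μC, V=10.00V), C3(3μF, Q=20μC, V=6.67V), C4(3μF, Q=18μC, V=6.00V)
Op 1: CLOSE 2-3: Q_total=40.00, C_total=5.00, V=8.00; Q2=16.00, Q3=24.00; dissipated=6.667

Answer: 8.00 V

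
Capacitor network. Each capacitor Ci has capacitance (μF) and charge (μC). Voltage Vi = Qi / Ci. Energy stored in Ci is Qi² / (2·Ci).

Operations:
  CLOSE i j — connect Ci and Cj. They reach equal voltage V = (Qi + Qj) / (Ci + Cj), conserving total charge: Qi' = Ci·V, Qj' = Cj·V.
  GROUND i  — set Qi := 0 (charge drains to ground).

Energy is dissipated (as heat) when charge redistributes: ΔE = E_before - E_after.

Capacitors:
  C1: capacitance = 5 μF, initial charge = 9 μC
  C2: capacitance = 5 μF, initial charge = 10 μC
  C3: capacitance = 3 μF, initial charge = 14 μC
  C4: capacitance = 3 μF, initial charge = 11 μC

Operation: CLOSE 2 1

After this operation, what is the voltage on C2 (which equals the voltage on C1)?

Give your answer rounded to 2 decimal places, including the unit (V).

Answer: 1.90 V

Derivation:
Initial: C1(5μF, Q=9μC, V=1.80V), C2(5μF, Q=10μC, V=2.00V), C3(3μF, Q=14μC, V=4.67V), C4(3μF, Q=11μC, V=3.67V)
Op 1: CLOSE 2-1: Q_total=19.00, C_total=10.00, V=1.90; Q2=9.50, Q1=9.50; dissipated=0.050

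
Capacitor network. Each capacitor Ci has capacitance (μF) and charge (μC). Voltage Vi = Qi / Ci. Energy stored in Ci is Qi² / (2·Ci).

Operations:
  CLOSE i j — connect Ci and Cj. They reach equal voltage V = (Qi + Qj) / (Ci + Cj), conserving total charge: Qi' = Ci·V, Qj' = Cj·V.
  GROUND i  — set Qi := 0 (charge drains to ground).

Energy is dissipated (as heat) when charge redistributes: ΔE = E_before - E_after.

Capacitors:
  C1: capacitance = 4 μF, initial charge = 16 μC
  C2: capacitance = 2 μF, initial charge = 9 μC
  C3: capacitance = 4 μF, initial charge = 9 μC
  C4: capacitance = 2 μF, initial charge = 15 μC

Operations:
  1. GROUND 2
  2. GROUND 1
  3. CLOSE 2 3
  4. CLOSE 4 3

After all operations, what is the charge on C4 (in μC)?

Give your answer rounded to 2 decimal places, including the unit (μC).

Initial: C1(4μF, Q=16μC, V=4.00V), C2(2μF, Q=9μC, V=4.50V), C3(4μF, Q=9μC, V=2.25V), C4(2μF, Q=15μC, V=7.50V)
Op 1: GROUND 2: Q2=0; energy lost=20.250
Op 2: GROUND 1: Q1=0; energy lost=32.000
Op 3: CLOSE 2-3: Q_total=9.00, C_total=6.00, V=1.50; Q2=3.00, Q3=6.00; dissipated=3.375
Op 4: CLOSE 4-3: Q_total=21.00, C_total=6.00, V=3.50; Q4=7.00, Q3=14.00; dissipated=24.000
Final charges: Q1=0.00, Q2=3.00, Q3=14.00, Q4=7.00

Answer: 7.00 μC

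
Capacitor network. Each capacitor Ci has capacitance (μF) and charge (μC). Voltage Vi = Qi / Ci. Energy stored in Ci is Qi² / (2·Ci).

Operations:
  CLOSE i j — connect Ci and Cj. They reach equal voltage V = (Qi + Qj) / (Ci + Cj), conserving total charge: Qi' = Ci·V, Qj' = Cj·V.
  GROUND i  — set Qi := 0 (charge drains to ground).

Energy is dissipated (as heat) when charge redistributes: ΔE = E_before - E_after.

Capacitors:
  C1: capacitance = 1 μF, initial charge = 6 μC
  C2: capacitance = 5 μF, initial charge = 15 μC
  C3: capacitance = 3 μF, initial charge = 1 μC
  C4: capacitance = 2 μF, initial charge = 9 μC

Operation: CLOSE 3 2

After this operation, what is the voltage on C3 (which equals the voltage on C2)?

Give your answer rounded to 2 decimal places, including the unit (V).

Answer: 2.00 V

Derivation:
Initial: C1(1μF, Q=6μC, V=6.00V), C2(5μF, Q=15μC, V=3.00V), C3(3μF, Q=1μC, V=0.33V), C4(2μF, Q=9μC, V=4.50V)
Op 1: CLOSE 3-2: Q_total=16.00, C_total=8.00, V=2.00; Q3=6.00, Q2=10.00; dissipated=6.667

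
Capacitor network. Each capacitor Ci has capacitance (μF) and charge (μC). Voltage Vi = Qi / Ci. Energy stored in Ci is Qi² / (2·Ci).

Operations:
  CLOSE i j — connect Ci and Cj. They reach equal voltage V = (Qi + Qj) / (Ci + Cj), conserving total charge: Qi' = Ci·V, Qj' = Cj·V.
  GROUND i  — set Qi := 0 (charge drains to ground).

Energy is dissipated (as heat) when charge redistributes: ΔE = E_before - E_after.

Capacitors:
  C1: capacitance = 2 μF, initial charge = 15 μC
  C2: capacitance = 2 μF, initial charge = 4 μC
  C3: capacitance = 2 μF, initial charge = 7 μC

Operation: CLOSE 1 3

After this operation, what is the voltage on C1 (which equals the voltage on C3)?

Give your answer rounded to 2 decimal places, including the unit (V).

Answer: 5.50 V

Derivation:
Initial: C1(2μF, Q=15μC, V=7.50V), C2(2μF, Q=4μC, V=2.00V), C3(2μF, Q=7μC, V=3.50V)
Op 1: CLOSE 1-3: Q_total=22.00, C_total=4.00, V=5.50; Q1=11.00, Q3=11.00; dissipated=8.000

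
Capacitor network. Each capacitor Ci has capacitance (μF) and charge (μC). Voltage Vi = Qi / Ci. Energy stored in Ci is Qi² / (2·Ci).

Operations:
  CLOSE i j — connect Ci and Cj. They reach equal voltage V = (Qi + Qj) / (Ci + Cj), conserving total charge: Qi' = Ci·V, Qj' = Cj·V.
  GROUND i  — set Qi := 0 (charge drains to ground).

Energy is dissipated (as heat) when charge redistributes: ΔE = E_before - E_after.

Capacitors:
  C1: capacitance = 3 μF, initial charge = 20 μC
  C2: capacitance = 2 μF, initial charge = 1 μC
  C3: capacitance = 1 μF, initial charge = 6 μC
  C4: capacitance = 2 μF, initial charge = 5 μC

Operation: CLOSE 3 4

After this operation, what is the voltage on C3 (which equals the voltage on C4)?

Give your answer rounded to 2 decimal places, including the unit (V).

Initial: C1(3μF, Q=20μC, V=6.67V), C2(2μF, Q=1μC, V=0.50V), C3(1μF, Q=6μC, V=6.00V), C4(2μF, Q=5μC, V=2.50V)
Op 1: CLOSE 3-4: Q_total=11.00, C_total=3.00, V=3.67; Q3=3.67, Q4=7.33; dissipated=4.083

Answer: 3.67 V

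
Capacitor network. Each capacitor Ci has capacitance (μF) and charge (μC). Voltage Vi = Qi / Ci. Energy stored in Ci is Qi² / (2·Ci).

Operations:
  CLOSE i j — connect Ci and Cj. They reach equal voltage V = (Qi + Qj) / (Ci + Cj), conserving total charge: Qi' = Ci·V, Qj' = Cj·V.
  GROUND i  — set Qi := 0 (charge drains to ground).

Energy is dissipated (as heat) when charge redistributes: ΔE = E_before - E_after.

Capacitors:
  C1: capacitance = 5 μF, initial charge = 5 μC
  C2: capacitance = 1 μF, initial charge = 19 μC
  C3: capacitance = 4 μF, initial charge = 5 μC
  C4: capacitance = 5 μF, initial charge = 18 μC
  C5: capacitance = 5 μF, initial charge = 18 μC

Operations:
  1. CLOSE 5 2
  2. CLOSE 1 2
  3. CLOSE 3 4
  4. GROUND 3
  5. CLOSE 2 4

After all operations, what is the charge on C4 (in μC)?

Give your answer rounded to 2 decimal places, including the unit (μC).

Initial: C1(5μF, Q=5μC, V=1.00V), C2(1μF, Q=19μC, V=19.00V), C3(4μF, Q=5μC, V=1.25V), C4(5μF, Q=18μC, V=3.60V), C5(5μF, Q=18μC, V=3.60V)
Op 1: CLOSE 5-2: Q_total=37.00, C_total=6.00, V=6.17; Q5=30.83, Q2=6.17; dissipated=98.817
Op 2: CLOSE 1-2: Q_total=11.17, C_total=6.00, V=1.86; Q1=9.31, Q2=1.86; dissipated=11.123
Op 3: CLOSE 3-4: Q_total=23.00, C_total=9.00, V=2.56; Q3=10.22, Q4=12.78; dissipated=6.136
Op 4: GROUND 3: Q3=0; energy lost=13.062
Op 5: CLOSE 2-4: Q_total=14.64, C_total=6.00, V=2.44; Q2=2.44, Q4=12.20; dissipated=0.201
Final charges: Q1=9.31, Q2=2.44, Q3=0.00, Q4=12.20, Q5=30.83

Answer: 12.20 μC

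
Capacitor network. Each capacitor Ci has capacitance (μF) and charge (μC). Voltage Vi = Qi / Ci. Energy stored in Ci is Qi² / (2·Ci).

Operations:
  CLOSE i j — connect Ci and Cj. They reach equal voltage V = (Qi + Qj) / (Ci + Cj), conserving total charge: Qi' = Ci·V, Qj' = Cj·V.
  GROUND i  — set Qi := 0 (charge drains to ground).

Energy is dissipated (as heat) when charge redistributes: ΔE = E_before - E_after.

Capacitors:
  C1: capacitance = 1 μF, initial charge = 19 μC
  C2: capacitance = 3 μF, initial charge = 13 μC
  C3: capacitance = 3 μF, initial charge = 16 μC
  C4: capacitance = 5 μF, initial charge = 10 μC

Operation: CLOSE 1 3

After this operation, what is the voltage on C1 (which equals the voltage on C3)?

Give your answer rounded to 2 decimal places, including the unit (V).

Answer: 8.75 V

Derivation:
Initial: C1(1μF, Q=19μC, V=19.00V), C2(3μF, Q=13μC, V=4.33V), C3(3μF, Q=16μC, V=5.33V), C4(5μF, Q=10μC, V=2.00V)
Op 1: CLOSE 1-3: Q_total=35.00, C_total=4.00, V=8.75; Q1=8.75, Q3=26.25; dissipated=70.042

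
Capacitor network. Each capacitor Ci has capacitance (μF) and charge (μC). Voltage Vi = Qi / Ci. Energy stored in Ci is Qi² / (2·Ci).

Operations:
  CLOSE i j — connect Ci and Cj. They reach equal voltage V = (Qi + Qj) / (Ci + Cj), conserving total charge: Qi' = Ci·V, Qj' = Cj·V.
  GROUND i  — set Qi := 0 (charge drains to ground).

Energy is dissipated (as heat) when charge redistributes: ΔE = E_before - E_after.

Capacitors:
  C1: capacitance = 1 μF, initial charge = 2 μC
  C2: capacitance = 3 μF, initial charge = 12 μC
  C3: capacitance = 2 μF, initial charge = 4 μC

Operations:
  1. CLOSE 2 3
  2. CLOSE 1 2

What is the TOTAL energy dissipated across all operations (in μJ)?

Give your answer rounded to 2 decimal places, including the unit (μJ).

Initial: C1(1μF, Q=2μC, V=2.00V), C2(3μF, Q=12μC, V=4.00V), C3(2μF, Q=4μC, V=2.00V)
Op 1: CLOSE 2-3: Q_total=16.00, C_total=5.00, V=3.20; Q2=9.60, Q3=6.40; dissipated=2.400
Op 2: CLOSE 1-2: Q_total=11.60, C_total=4.00, V=2.90; Q1=2.90, Q2=8.70; dissipated=0.540
Total dissipated: 2.940 μJ

Answer: 2.94 μJ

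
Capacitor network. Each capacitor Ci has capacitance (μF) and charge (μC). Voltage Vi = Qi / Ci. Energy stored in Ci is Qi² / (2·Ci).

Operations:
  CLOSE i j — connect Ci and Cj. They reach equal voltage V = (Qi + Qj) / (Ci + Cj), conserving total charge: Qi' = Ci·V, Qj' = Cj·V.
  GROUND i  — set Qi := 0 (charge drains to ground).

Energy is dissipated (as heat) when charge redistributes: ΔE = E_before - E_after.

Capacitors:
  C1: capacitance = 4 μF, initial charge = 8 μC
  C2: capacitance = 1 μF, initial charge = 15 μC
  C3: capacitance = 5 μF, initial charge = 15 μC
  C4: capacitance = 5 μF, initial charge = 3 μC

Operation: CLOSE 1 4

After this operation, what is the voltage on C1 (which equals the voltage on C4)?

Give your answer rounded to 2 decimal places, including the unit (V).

Initial: C1(4μF, Q=8μC, V=2.00V), C2(1μF, Q=15μC, V=15.00V), C3(5μF, Q=15μC, V=3.00V), C4(5μF, Q=3μC, V=0.60V)
Op 1: CLOSE 1-4: Q_total=11.00, C_total=9.00, V=1.22; Q1=4.89, Q4=6.11; dissipated=2.178

Answer: 1.22 V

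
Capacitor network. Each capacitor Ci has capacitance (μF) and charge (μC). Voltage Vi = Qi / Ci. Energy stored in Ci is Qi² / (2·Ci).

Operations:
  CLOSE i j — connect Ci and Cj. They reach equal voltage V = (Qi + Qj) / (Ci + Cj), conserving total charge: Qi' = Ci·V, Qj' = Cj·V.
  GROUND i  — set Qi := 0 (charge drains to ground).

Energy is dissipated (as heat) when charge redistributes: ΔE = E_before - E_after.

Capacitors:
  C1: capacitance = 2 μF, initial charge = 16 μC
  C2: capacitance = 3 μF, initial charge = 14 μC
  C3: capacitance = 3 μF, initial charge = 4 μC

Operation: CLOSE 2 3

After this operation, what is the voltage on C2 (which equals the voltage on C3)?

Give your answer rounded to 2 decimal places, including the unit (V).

Answer: 3.00 V

Derivation:
Initial: C1(2μF, Q=16μC, V=8.00V), C2(3μF, Q=14μC, V=4.67V), C3(3μF, Q=4μC, V=1.33V)
Op 1: CLOSE 2-3: Q_total=18.00, C_total=6.00, V=3.00; Q2=9.00, Q3=9.00; dissipated=8.333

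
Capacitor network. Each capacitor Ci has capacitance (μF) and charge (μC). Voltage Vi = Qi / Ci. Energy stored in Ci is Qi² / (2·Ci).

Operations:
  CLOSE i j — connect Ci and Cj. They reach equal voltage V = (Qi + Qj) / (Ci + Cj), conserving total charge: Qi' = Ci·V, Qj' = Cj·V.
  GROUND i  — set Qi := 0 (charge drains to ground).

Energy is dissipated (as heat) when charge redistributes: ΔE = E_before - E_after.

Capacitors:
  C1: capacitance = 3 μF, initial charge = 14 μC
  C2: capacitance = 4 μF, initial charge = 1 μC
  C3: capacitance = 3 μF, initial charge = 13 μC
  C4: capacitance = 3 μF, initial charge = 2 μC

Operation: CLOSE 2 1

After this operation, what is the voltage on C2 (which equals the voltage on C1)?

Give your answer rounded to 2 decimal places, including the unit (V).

Answer: 2.14 V

Derivation:
Initial: C1(3μF, Q=14μC, V=4.67V), C2(4μF, Q=1μC, V=0.25V), C3(3μF, Q=13μC, V=4.33V), C4(3μF, Q=2μC, V=0.67V)
Op 1: CLOSE 2-1: Q_total=15.00, C_total=7.00, V=2.14; Q2=8.57, Q1=6.43; dissipated=16.720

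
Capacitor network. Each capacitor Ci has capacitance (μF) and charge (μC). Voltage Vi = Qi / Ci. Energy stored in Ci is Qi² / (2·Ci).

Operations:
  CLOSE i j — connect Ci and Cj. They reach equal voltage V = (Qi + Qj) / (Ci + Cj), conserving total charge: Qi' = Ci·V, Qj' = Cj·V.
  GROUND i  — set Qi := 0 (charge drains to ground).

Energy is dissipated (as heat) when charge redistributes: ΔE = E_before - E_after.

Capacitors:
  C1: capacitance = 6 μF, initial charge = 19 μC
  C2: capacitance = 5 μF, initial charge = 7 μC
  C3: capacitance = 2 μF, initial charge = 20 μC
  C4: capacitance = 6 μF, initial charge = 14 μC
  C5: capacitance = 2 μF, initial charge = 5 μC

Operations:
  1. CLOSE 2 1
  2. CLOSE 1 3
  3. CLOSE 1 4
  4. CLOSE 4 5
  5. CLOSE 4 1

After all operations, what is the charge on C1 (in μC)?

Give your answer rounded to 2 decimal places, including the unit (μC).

Initial: C1(6μF, Q=19μC, V=3.17V), C2(5μF, Q=7μC, V=1.40V), C3(2μF, Q=20μC, V=10.00V), C4(6μF, Q=14μC, V=2.33V), C5(2μF, Q=5μC, V=2.50V)
Op 1: CLOSE 2-1: Q_total=26.00, C_total=11.00, V=2.36; Q2=11.82, Q1=14.18; dissipated=4.256
Op 2: CLOSE 1-3: Q_total=34.18, C_total=8.00, V=4.27; Q1=25.64, Q3=8.55; dissipated=43.736
Op 3: CLOSE 1-4: Q_total=39.64, C_total=12.00, V=3.30; Q1=19.82, Q4=19.82; dissipated=5.642
Op 4: CLOSE 4-5: Q_total=24.82, C_total=8.00, V=3.10; Q4=18.61, Q5=6.20; dissipated=0.484
Op 5: CLOSE 4-1: Q_total=38.43, C_total=12.00, V=3.20; Q4=19.22, Q1=19.22; dissipated=0.060
Final charges: Q1=19.22, Q2=11.82, Q3=8.55, Q4=19.22, Q5=6.20

Answer: 19.22 μC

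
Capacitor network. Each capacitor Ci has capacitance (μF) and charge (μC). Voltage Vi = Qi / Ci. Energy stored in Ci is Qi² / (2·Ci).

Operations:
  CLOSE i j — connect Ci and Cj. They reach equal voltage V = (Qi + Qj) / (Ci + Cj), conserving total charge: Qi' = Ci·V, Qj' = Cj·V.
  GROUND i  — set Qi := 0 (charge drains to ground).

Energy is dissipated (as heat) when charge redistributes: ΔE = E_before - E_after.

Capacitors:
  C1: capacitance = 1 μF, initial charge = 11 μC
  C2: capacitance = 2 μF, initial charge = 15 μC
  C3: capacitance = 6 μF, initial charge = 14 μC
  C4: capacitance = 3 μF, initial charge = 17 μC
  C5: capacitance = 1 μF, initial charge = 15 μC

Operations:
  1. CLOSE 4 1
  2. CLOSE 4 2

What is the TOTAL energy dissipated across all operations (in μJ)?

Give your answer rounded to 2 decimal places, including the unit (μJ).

Answer: 10.82 μJ

Derivation:
Initial: C1(1μF, Q=11μC, V=11.00V), C2(2μF, Q=15μC, V=7.50V), C3(6μF, Q=14μC, V=2.33V), C4(3μF, Q=17μC, V=5.67V), C5(1μF, Q=15μC, V=15.00V)
Op 1: CLOSE 4-1: Q_total=28.00, C_total=4.00, V=7.00; Q4=21.00, Q1=7.00; dissipated=10.667
Op 2: CLOSE 4-2: Q_total=36.00, C_total=5.00, V=7.20; Q4=21.60, Q2=14.40; dissipated=0.150
Total dissipated: 10.817 μJ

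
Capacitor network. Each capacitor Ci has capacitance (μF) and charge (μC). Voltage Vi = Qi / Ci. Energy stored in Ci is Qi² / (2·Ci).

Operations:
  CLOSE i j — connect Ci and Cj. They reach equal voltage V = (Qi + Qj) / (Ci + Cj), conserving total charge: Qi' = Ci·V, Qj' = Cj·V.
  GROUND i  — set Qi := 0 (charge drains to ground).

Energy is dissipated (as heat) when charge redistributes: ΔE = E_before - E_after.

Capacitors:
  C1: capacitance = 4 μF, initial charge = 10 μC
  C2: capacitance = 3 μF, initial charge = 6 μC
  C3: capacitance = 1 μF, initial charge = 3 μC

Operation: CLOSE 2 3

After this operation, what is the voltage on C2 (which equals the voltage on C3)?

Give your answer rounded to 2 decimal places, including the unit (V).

Answer: 2.25 V

Derivation:
Initial: C1(4μF, Q=10μC, V=2.50V), C2(3μF, Q=6μC, V=2.00V), C3(1μF, Q=3μC, V=3.00V)
Op 1: CLOSE 2-3: Q_total=9.00, C_total=4.00, V=2.25; Q2=6.75, Q3=2.25; dissipated=0.375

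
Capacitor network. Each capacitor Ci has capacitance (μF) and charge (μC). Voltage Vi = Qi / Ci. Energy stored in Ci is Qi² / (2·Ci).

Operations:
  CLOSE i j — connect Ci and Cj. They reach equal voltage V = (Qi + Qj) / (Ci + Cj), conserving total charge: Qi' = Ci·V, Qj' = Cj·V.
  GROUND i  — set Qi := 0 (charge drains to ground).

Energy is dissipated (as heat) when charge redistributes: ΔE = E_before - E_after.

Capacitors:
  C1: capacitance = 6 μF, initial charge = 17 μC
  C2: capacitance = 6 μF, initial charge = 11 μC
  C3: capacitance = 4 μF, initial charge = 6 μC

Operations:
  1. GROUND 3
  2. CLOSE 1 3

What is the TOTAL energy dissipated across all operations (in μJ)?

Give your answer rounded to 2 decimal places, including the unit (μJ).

Initial: C1(6μF, Q=17μC, V=2.83V), C2(6μF, Q=11μC, V=1.83V), C3(4μF, Q=6μC, V=1.50V)
Op 1: GROUND 3: Q3=0; energy lost=4.500
Op 2: CLOSE 1-3: Q_total=17.00, C_total=10.00, V=1.70; Q1=10.20, Q3=6.80; dissipated=9.633
Total dissipated: 14.133 μJ

Answer: 14.13 μJ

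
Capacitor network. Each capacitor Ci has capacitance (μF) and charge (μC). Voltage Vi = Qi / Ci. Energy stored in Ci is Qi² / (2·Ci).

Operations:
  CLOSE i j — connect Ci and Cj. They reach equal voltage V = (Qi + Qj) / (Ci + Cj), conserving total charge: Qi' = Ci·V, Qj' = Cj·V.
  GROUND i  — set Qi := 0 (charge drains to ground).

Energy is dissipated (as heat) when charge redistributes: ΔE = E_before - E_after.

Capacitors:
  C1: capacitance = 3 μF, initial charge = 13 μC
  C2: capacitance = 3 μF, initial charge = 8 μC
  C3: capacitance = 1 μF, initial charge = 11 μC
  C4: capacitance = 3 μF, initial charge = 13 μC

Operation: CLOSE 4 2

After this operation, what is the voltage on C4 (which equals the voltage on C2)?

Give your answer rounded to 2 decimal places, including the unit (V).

Answer: 3.50 V

Derivation:
Initial: C1(3μF, Q=13μC, V=4.33V), C2(3μF, Q=8μC, V=2.67V), C3(1μF, Q=11μC, V=11.00V), C4(3μF, Q=13μC, V=4.33V)
Op 1: CLOSE 4-2: Q_total=21.00, C_total=6.00, V=3.50; Q4=10.50, Q2=10.50; dissipated=2.083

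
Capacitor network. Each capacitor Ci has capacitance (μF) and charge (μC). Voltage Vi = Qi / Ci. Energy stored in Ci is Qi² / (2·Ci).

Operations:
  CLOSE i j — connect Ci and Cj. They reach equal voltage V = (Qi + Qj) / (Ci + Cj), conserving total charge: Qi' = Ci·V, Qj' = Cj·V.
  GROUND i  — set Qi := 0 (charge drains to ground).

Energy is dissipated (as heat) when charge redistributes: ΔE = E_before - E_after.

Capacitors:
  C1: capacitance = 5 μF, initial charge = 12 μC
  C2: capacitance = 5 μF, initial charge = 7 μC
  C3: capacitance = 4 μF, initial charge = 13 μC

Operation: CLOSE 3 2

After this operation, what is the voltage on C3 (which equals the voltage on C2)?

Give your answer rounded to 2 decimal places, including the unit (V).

Initial: C1(5μF, Q=12μC, V=2.40V), C2(5μF, Q=7μC, V=1.40V), C3(4μF, Q=13μC, V=3.25V)
Op 1: CLOSE 3-2: Q_total=20.00, C_total=9.00, V=2.22; Q3=8.89, Q2=11.11; dissipated=3.803

Answer: 2.22 V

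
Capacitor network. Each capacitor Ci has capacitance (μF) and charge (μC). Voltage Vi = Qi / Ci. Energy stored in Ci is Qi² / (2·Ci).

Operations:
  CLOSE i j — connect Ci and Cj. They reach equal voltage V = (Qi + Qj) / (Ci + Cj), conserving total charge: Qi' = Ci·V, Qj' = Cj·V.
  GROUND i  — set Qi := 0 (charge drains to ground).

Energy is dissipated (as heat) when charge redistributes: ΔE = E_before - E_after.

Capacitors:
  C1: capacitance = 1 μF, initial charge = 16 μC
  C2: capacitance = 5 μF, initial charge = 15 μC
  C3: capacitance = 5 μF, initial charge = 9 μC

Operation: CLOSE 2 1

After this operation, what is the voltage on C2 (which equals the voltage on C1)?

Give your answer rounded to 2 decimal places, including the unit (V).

Initial: C1(1μF, Q=16μC, V=16.00V), C2(5μF, Q=15μC, V=3.00V), C3(5μF, Q=9μC, V=1.80V)
Op 1: CLOSE 2-1: Q_total=31.00, C_total=6.00, V=5.17; Q2=25.83, Q1=5.17; dissipated=70.417

Answer: 5.17 V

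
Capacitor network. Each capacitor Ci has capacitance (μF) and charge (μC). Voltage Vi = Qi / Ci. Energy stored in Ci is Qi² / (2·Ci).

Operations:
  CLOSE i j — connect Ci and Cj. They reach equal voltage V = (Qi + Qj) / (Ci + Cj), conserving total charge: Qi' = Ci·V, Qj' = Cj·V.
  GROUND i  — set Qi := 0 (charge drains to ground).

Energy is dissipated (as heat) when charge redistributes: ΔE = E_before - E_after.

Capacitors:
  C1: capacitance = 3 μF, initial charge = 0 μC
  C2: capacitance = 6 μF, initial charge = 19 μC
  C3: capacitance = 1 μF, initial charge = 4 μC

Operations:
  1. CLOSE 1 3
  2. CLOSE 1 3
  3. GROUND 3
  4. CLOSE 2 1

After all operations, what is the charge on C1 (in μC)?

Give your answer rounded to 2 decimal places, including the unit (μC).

Answer: 7.33 μC

Derivation:
Initial: C1(3μF, Q=0μC, V=0.00V), C2(6μF, Q=19μC, V=3.17V), C3(1μF, Q=4μC, V=4.00V)
Op 1: CLOSE 1-3: Q_total=4.00, C_total=4.00, V=1.00; Q1=3.00, Q3=1.00; dissipated=6.000
Op 2: CLOSE 1-3: Q_total=4.00, C_total=4.00, V=1.00; Q1=3.00, Q3=1.00; dissipated=0.000
Op 3: GROUND 3: Q3=0; energy lost=0.500
Op 4: CLOSE 2-1: Q_total=22.00, C_total=9.00, V=2.44; Q2=14.67, Q1=7.33; dissipated=4.694
Final charges: Q1=7.33, Q2=14.67, Q3=0.00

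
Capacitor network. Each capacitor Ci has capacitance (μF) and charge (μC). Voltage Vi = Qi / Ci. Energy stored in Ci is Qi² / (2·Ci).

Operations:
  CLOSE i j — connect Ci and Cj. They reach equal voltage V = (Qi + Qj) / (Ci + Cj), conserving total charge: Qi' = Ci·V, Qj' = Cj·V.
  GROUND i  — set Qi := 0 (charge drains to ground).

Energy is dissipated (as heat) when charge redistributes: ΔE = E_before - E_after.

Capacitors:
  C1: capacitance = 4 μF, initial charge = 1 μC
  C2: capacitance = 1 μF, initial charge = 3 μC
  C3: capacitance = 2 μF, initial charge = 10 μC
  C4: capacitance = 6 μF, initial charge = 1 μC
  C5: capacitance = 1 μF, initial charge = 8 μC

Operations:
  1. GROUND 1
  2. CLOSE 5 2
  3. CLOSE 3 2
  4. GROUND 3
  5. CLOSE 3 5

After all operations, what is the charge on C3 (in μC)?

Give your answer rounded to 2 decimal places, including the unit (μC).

Initial: C1(4μF, Q=1μC, V=0.25V), C2(1μF, Q=3μC, V=3.00V), C3(2μF, Q=10μC, V=5.00V), C4(6μF, Q=1μC, V=0.17V), C5(1μF, Q=8μC, V=8.00V)
Op 1: GROUND 1: Q1=0; energy lost=0.125
Op 2: CLOSE 5-2: Q_total=11.00, C_total=2.00, V=5.50; Q5=5.50, Q2=5.50; dissipated=6.250
Op 3: CLOSE 3-2: Q_total=15.50, C_total=3.00, V=5.17; Q3=10.33, Q2=5.17; dissipated=0.083
Op 4: GROUND 3: Q3=0; energy lost=26.694
Op 5: CLOSE 3-5: Q_total=5.50, C_total=3.00, V=1.83; Q3=3.67, Q5=1.83; dissipated=10.083
Final charges: Q1=0.00, Q2=5.17, Q3=3.67, Q4=1.00, Q5=1.83

Answer: 3.67 μC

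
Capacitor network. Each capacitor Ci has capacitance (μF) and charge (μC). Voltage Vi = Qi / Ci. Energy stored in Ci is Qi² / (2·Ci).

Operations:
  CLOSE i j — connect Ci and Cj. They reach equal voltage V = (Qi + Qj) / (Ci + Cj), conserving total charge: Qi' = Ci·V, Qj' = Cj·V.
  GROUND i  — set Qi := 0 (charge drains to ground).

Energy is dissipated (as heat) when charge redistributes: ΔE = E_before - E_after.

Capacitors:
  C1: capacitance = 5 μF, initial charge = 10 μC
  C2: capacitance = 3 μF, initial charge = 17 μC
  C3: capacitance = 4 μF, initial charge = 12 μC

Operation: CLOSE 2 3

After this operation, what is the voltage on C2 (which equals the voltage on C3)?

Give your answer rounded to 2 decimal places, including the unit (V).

Answer: 4.14 V

Derivation:
Initial: C1(5μF, Q=10μC, V=2.00V), C2(3μF, Q=17μC, V=5.67V), C3(4μF, Q=12μC, V=3.00V)
Op 1: CLOSE 2-3: Q_total=29.00, C_total=7.00, V=4.14; Q2=12.43, Q3=16.57; dissipated=6.095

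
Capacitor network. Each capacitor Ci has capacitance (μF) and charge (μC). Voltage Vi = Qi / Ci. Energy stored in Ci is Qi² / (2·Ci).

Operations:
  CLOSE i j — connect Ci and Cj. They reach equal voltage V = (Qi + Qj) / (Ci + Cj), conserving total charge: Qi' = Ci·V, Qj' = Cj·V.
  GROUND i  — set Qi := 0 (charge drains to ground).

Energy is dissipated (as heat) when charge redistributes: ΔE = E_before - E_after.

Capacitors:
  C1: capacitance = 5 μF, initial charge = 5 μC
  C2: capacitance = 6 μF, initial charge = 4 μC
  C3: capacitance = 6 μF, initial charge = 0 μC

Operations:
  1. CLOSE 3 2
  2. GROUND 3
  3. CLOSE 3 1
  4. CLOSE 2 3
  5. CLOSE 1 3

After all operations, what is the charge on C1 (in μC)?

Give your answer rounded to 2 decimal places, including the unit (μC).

Initial: C1(5μF, Q=5μC, V=1.00V), C2(6μF, Q=4μC, V=0.67V), C3(6μF, Q=0μC, V=0.00V)
Op 1: CLOSE 3-2: Q_total=4.00, C_total=12.00, V=0.33; Q3=2.00, Q2=2.00; dissipated=0.667
Op 2: GROUND 3: Q3=0; energy lost=0.333
Op 3: CLOSE 3-1: Q_total=5.00, C_total=11.00, V=0.45; Q3=2.73, Q1=2.27; dissipated=1.364
Op 4: CLOSE 2-3: Q_total=4.73, C_total=12.00, V=0.39; Q2=2.36, Q3=2.36; dissipated=0.022
Op 5: CLOSE 1-3: Q_total=4.64, C_total=11.00, V=0.42; Q1=2.11, Q3=2.53; dissipated=0.005
Final charges: Q1=2.11, Q2=2.36, Q3=2.53

Answer: 2.11 μC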